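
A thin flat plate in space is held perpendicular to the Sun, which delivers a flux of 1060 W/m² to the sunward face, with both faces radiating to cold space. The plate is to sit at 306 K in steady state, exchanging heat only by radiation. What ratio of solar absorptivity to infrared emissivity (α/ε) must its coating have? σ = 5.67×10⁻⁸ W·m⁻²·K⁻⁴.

α/ε ≈ 0.938

Balance: αS·A = εσ·2A·T⁴ ⇒ α/ε = 2σT⁴/S.
α/ε = 2·5.67×10⁻⁸·(306)⁴/1060 = 2·5.67×10⁻⁸·8.768×10⁹/1060.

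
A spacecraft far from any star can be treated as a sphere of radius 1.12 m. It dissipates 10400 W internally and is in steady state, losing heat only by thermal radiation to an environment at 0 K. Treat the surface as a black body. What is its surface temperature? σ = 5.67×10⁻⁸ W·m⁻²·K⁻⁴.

Steady state: internal power = radiated power, P = εσA T⁴.
Radiating area A = 4πr² = 15.76 m².
T⁴ = P/(εσA) = 10400/(1.0·5.67×10⁻⁸·15.76) = 1.164×10¹⁰ K⁴.
T = (1.164×10¹⁰)^(1/4).

T ≈ 328 K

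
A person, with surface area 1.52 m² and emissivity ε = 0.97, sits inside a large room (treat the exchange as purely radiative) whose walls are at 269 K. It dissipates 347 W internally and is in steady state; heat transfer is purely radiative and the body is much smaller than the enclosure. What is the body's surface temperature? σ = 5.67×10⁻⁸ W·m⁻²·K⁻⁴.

T ≈ 311 K

For a small grey body in a large enclosure, net radiated power = εσA(T⁴ − T_w⁴).
Steady state: P = εσA(T⁴ − T_w⁴) with A = 1.52 m².
T⁴ = P/(εσA) + T_w⁴ = 347/(0.97·5.67×10⁻⁸·1.520) + (269)⁴
    = 4.151×10⁹ + 5.236×10⁹ = 9.387×10⁹ K⁴.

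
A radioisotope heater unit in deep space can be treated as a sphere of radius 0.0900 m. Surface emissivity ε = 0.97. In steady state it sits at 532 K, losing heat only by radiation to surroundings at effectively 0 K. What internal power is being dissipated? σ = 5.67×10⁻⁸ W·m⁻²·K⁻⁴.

Steady state: P = εσA T⁴.
A = 4πr² = 0.1018 m²; T⁴ = (532)⁴ = 8.010×10¹⁰ K⁴.
P = 0.97 × 5.67×10⁻⁸ × 0.1018 × 8.010×10¹⁰.

P ≈ 448 W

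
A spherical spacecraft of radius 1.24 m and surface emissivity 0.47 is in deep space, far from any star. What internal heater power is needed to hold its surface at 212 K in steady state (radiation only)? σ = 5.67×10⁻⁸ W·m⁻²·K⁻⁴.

P = εσ·4πr²·T⁴.
4πr² = 19.32 m²; T⁴ = 2.020×10⁹ K⁴.
P = 0.47·5.67×10⁻⁸·19.32·2.020×10⁹.

P ≈ 1040 W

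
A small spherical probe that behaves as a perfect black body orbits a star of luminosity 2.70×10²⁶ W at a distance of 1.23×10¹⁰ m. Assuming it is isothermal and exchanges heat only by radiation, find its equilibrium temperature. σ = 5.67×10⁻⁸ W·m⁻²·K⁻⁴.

First find the stellar flux at distance d: S = L/(4πd²) = 2.70×10²⁶/(4π·(1.23×10¹⁰)²) = 1.420×10⁵ W/m².
For an isothermal sphere, absorbed (1−a)S·πr² = emitted σ·4πr²·T⁴, so T⁴ = (1−a)S/(4σ).
T⁴ = 1.00·1.420×10⁵/(4·5.67×10⁻⁸) = 6.262×10¹¹ K⁴.

T ≈ 890 K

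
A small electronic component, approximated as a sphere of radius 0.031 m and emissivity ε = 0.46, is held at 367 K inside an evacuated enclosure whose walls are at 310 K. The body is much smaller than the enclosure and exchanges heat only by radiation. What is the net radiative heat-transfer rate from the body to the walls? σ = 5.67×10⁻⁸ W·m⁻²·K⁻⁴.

P_net ≈ 2.81 W

For a small grey body in a large enclosure: P_net = εσA(T_body⁴ − T_wall⁴).
A = 4πr² = 0.01208 m²; T_body⁴ − T_wall⁴ = 1.814×10¹⁰ − 9.235×10⁹ = 8.906×10⁹ K⁴.
|P_net| = 0.46·5.67×10⁻⁸·0.01208·8.906×10⁹.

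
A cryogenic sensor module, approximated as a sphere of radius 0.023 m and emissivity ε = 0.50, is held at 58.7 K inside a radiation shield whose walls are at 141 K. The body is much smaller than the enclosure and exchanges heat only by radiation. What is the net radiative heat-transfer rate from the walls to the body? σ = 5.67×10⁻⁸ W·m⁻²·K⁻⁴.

For a small grey body in a large enclosure: P_net = εσA(T_body⁴ − T_wall⁴).
A = 4πr² = 0.006648 m²; T_body⁴ − T_wall⁴ = 1.187×10⁷ − 3.953×10⁸ = -3.834×10⁸ K⁴.
|P_net| = 0.50·5.67×10⁻⁸·0.006648·3.834×10⁸.

P_net ≈ 0.0723 W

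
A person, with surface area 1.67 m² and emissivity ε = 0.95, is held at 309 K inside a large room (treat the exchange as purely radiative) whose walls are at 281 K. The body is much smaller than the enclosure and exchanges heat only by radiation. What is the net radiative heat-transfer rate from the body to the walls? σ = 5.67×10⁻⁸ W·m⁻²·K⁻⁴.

P_net ≈ 259 W

For a small grey body in a large enclosure: P_net = εσA(T_body⁴ − T_wall⁴).
A = 1.67 m²; T_body⁴ − T_wall⁴ = 9.117×10⁹ − 6.235×10⁹ = 2.882×10⁹ K⁴.
|P_net| = 0.95·5.67×10⁻⁸·1.670·2.882×10⁹.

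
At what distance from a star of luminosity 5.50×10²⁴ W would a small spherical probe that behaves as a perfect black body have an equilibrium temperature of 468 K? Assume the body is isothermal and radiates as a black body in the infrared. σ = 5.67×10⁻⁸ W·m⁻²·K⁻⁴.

For an isothermal black-emitting sphere, (1−a)S·πr² = σ·4πr²·T⁴ ⇒ S = 4σT⁴/(1−a).
S = 4·5.67×10⁻⁸·(468)⁴/1.00 = 10880 W/m².
Flux falls as S = L/(4πd²), so d = √(L/(4πS)) = √(5.50×10²⁴/(4π·10880)).

d ≈ 6.34×10⁹ m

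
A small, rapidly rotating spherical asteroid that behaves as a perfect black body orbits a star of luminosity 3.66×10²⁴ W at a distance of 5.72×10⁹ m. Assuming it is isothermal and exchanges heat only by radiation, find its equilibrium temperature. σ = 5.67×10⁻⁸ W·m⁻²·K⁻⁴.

First find the stellar flux at distance d: S = L/(4πd²) = 3.66×10²⁴/(4π·(5.72×10⁹)²) = 8902 W/m².
For an isothermal sphere, absorbed (1−a)S·πr² = emitted σ·4πr²·T⁴, so T⁴ = (1−a)S/(4σ).
T⁴ = 1.00·8902/(4·5.67×10⁻⁸) = 3.925×10¹⁰ K⁴.

T ≈ 445 K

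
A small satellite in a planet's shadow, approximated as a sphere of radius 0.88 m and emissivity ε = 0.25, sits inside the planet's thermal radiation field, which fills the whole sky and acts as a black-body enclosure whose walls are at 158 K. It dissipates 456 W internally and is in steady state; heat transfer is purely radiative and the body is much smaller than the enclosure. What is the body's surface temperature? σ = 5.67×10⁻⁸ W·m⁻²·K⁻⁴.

T ≈ 250 K

For a small grey body in a large enclosure, net radiated power = εσA(T⁴ − T_w⁴).
Steady state: P = εσA(T⁴ − T_w⁴) with A = 4πr² = 9.731 m².
T⁴ = P/(εσA) + T_w⁴ = 456/(0.25·5.67×10⁻⁸·9.731) + (158)⁴
    = 3.306×10⁹ + 6.232×10⁸ = 3.929×10⁹ K⁴.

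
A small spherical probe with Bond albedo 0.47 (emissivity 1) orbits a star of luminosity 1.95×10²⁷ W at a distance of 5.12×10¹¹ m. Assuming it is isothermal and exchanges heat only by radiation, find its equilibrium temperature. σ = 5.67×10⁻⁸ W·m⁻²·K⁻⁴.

First find the stellar flux at distance d: S = L/(4πd²) = 1.95×10²⁷/(4π·(5.12×10¹¹)²) = 591.9 W/m².
For an isothermal sphere, absorbed (1−a)S·πr² = emitted σ·4πr²·T⁴, so T⁴ = (1−a)S/(4σ).
T⁴ = 0.530·591.9/(4·5.67×10⁻⁸) = 1.383×10⁹ K⁴.

T ≈ 193 K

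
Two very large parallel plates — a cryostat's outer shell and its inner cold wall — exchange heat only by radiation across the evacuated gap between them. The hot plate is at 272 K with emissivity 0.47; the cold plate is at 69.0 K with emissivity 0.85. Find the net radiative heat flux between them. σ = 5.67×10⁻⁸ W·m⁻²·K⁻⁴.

For two infinite grey parallel plates, q = σ(T₁⁴ − T₂⁴)/(1/ε₁ + 1/ε₂ − 1).
T₁⁴ − T₂⁴ = 5.474×10⁹ − 2.267×10⁷ = 5.451×10⁹ K⁴.
1/ε₁ + 1/ε₂ − 1 = 2.128 + 1.176 − 1 = 2.304.
q = 5.67×10⁻⁸ × 5.451×10⁹ / 2.304.

q ≈ 134 W/m²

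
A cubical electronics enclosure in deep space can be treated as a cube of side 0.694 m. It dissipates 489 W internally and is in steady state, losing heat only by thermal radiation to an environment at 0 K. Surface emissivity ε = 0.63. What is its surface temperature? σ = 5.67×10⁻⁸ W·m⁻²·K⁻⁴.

Steady state: internal power = radiated power, P = εσA T⁴.
Radiating area A = 6L² = 2.890 m².
T⁴ = P/(εσA) = 489/(0.63·5.67×10⁻⁸·2.890) = 4.737×10⁹ K⁴.
T = (4.737×10⁹)^(1/4).

T ≈ 262 K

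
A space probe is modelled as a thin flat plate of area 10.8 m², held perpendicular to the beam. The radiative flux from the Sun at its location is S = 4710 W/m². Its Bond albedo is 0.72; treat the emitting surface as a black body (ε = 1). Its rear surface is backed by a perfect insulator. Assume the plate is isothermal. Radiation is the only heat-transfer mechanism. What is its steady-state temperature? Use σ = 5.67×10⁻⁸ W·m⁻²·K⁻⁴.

At equilibrium, absorbed power = emitted power.
Absorbing cross-section = A = 10.80 m²; emitting surface = A = 10.80 m² (ratio 1).
(1−a)S·A_cross = εσ·A_surf·T⁴  ⇒  T⁴ = (1−a)S/(1σ).
T⁴ = 0.280·4710/(1·5.67×10⁻⁸) = 2.326×10¹⁰ K⁴.
T = (2.326×10¹⁰)^(1/4).

T ≈ 391 K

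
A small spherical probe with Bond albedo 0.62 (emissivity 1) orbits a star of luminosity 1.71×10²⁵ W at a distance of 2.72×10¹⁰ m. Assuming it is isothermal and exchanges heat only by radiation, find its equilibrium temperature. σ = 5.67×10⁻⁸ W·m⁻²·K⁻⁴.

T ≈ 236 K

First find the stellar flux at distance d: S = L/(4πd²) = 1.71×10²⁵/(4π·(2.72×10¹⁰)²) = 1839 W/m².
For an isothermal sphere, absorbed (1−a)S·πr² = emitted σ·4πr²·T⁴, so T⁴ = (1−a)S/(4σ).
T⁴ = 0.380·1839/(4·5.67×10⁻⁸) = 3.082×10⁹ K⁴.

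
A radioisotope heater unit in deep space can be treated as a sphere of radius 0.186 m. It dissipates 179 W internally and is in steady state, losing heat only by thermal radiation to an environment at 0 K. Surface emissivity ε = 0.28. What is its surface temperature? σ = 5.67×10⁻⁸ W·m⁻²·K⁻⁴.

Steady state: internal power = radiated power, P = εσA T⁴.
Radiating area A = 4πr² = 0.4347 m².
T⁴ = P/(εσA) = 179/(0.28·5.67×10⁻⁸·0.4347) = 2.593×10¹⁰ K⁴.
T = (2.593×10¹⁰)^(1/4).

T ≈ 401 K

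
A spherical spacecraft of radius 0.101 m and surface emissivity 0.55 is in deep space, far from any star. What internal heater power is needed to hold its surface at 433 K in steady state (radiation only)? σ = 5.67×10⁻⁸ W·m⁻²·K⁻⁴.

P ≈ 141 W

P = εσ·4πr²·T⁴.
4πr² = 0.1282 m²; T⁴ = 3.515×10¹⁰ K⁴.
P = 0.55·5.67×10⁻⁸·0.1282·3.515×10¹⁰.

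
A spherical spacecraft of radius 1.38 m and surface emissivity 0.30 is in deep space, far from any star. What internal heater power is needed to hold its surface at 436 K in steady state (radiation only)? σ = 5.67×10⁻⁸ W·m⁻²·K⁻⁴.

P ≈ 14700 W

P = εσ·4πr²·T⁴.
4πr² = 23.93 m²; T⁴ = 3.614×10¹⁰ K⁴.
P = 0.30·5.67×10⁻⁸·23.93·3.614×10¹⁰.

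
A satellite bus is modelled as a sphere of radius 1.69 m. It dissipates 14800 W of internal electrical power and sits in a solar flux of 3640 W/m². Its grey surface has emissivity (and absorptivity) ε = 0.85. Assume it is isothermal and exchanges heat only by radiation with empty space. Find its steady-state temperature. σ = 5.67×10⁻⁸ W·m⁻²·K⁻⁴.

At steady state, absorbed solar power + internal power = radiated power.
Absorbed: α·S·A_cross = 0.85·3640·8.973 = 27760 W (cross-section πr²).
Total input = 27760 + 14800 = 42560 W.
Radiated: εσ·A_surf·T⁴ with A_surf = 4πr² = 35.89 m².
T⁴ = 42560/(0.85·5.67×10⁻⁸·35.89) = 2.461×10¹⁰ K⁴.

T ≈ 396 K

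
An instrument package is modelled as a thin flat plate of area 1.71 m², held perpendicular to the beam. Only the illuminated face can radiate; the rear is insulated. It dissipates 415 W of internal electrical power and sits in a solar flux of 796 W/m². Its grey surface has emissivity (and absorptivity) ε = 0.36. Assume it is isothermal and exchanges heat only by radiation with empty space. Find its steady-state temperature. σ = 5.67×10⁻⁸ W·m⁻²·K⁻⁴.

At steady state, absorbed solar power + internal power = radiated power.
Absorbed: α·S·A_cross = 0.36·796·1.710 = 490.0 W (cross-section A).
Total input = 490.0 + 415 = 905.0 W.
Radiated: εσ·A_surf·T⁴ with A_surf = A = 1.710 m².
T⁴ = 905.0/(0.36·5.67×10⁻⁸·1.710) = 2.593×10¹⁰ K⁴.

T ≈ 401 K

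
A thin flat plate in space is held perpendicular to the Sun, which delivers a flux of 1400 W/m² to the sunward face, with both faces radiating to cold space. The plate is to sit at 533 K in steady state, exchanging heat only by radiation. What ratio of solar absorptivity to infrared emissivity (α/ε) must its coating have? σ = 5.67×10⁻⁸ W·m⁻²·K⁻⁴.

Balance: αS·A = εσ·2A·T⁴ ⇒ α/ε = 2σT⁴/S.
α/ε = 2·5.67×10⁻⁸·(533)⁴/1400 = 2·5.67×10⁻⁸·8.071×10¹⁰/1400.

α/ε ≈ 6.54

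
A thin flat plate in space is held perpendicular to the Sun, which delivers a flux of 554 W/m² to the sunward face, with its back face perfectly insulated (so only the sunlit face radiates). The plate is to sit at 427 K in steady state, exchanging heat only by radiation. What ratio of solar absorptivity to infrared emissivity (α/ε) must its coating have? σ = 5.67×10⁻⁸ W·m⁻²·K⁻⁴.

Balance: αS·A = εσ·1A·T⁴ ⇒ α/ε = σT⁴/S.
α/ε = 5.67×10⁻⁸·(427)⁴/554 = 5.67×10⁻⁸·3.324×10¹⁰/554.

α/ε ≈ 3.40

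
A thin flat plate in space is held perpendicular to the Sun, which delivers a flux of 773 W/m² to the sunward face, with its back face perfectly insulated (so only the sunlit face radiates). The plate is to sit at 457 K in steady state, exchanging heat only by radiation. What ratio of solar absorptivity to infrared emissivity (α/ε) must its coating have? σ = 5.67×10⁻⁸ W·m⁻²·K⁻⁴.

Balance: αS·A = εσ·1A·T⁴ ⇒ α/ε = σT⁴/S.
α/ε = 5.67×10⁻⁸·(457)⁴/773 = 5.67×10⁻⁸·4.362×10¹⁰/773.

α/ε ≈ 3.20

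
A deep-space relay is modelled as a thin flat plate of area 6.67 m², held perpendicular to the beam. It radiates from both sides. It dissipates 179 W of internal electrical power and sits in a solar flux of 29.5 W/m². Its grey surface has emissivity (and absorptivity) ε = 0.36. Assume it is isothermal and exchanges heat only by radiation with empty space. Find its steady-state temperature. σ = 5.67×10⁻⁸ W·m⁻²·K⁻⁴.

At steady state, absorbed solar power + internal power = radiated power.
Absorbed: α·S·A_cross = 0.36·29.5·6.670 = 70.84 W (cross-section A).
Total input = 70.84 + 179 = 249.8 W.
Radiated: εσ·A_surf·T⁴ with A_surf = 2A = 13.34 m².
T⁴ = 249.8/(0.36·5.67×10⁻⁸·13.34) = 9.175×10⁸ K⁴.

T ≈ 174 K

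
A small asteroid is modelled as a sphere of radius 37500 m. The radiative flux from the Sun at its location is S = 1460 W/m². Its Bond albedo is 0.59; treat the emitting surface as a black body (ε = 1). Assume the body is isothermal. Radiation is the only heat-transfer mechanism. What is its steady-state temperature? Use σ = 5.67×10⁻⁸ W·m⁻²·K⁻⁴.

At equilibrium, absorbed power = emitted power.
Absorbing cross-section = πr² = 4.418×10⁹ m²; emitting surface = 4πr² = 1.767×10¹⁰ m² (ratio 4).
(1−a)S·A_cross = εσ·A_surf·T⁴  ⇒  T⁴ = (1−a)S/(4σ).
T⁴ = 0.410·1460/(4·5.67×10⁻⁸) = 2.639×10⁹ K⁴.
T = (2.639×10⁹)^(1/4).

T ≈ 227 K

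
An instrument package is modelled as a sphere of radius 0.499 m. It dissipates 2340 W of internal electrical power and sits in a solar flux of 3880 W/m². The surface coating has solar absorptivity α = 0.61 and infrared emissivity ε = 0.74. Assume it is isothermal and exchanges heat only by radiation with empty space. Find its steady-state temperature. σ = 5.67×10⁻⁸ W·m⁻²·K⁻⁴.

T ≈ 423 K

At steady state, absorbed solar power + internal power = radiated power.
Absorbed: α·S·A_cross = 0.61·3880·0.7823 = 1851 W (cross-section πr²).
Total input = 1851 + 2340 = 4191 W.
Radiated: εσ·A_surf·T⁴ with A_surf = 4πr² = 3.129 m².
T⁴ = 4191/(0.74·5.67×10⁻⁸·3.129) = 3.193×10¹⁰ K⁴.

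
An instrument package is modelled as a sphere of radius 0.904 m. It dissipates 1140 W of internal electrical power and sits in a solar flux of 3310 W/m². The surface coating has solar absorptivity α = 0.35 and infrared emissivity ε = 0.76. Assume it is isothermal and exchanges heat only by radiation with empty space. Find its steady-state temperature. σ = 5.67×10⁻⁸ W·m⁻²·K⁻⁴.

T ≈ 311 K

At steady state, absorbed solar power + internal power = radiated power.
Absorbed: α·S·A_cross = 0.35·3310·2.567 = 2974 W (cross-section πr²).
Total input = 2974 + 1140 = 4114 W.
Radiated: εσ·A_surf·T⁴ with A_surf = 4πr² = 10.27 m².
T⁴ = 4114/(0.76·5.67×10⁻⁸·10.27) = 9.297×10⁹ K⁴.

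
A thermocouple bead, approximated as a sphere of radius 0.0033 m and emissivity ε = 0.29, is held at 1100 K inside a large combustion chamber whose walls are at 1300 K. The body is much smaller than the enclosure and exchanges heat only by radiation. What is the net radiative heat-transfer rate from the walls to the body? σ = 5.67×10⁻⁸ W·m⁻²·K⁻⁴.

For a small grey body in a large enclosure: P_net = εσA(T_body⁴ − T_wall⁴).
A = 4πr² = 1.368×10⁻⁴ m²; T_body⁴ − T_wall⁴ = 1.464×10¹² − 2.856×10¹² = -1.392×10¹² K⁴.
|P_net| = 0.29·5.67×10⁻⁸·1.368×10⁻⁴·1.392×10¹².

P_net ≈ 3.13 W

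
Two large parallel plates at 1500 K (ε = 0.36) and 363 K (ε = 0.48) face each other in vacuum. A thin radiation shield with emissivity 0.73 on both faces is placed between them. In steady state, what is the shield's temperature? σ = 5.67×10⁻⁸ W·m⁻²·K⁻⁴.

T_s ≈ 1220 K

In steady state the net flux on the hot side equals that on the cold side.
σ(T₁⁴−T_s⁴)/D₁ = σ(T_s⁴−T₂⁴)/D₂, with D₁ = 1/ε₁+1/ε_s−1 = 3.148, D₂ = 1/ε_s+1/ε₂−1 = 2.453.
Solve for T_s⁴: T_s⁴ = (D₂·T₁⁴ + D₁·T₂⁴)/(D₁+D₂) = 2.227×10¹² K⁴.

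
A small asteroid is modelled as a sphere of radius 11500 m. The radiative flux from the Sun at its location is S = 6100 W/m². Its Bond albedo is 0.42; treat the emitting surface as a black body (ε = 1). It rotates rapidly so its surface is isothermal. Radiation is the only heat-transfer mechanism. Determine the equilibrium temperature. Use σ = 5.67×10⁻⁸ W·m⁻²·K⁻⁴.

At equilibrium, absorbed power = emitted power.
Absorbing cross-section = πr² = 4.155×10⁸ m²; emitting surface = 4πr² = 1.662×10⁹ m² (ratio 4).
(1−a)S·A_cross = εσ·A_surf·T⁴  ⇒  T⁴ = (1−a)S/(4σ).
T⁴ = 0.580·6100/(4·5.67×10⁻⁸) = 1.560×10¹⁰ K⁴.
T = (1.560×10¹⁰)^(1/4).

T ≈ 353 K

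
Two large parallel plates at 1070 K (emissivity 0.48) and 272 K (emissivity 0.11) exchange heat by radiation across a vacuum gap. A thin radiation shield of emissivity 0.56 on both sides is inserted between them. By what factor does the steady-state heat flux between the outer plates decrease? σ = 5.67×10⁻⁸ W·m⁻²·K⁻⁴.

Without shield: q₀ = σΔ(T⁴)/(1/ε₁+1/ε₂−1) with denominator 10.17.
With shield the two gaps are in series; the resistances add: (1/ε₁+1/ε_s−1)+(1/ε_s+1/ε₂−1) = 2.869+9.877 = 12.75.
Heat-flux ratio q₀/q = 12.75/10.17.

factor ≈ 1.25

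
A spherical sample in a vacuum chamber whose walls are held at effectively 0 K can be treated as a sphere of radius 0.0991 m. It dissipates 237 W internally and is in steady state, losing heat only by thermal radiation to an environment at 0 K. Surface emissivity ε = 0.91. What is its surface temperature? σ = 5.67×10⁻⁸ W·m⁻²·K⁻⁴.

Steady state: internal power = radiated power, P = εσA T⁴.
Radiating area A = 4πr² = 0.1234 m².
T⁴ = P/(εσA) = 237/(0.91·5.67×10⁻⁸·0.1234) = 3.722×10¹⁰ K⁴.
T = (3.722×10¹⁰)^(1/4).

T ≈ 439 K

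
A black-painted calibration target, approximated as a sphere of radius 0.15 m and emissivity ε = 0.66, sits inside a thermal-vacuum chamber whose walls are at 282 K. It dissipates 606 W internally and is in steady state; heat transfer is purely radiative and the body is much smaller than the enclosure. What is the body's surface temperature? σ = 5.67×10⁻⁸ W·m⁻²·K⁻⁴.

For a small grey body in a large enclosure, net radiated power = εσA(T⁴ − T_w⁴).
Steady state: P = εσA(T⁴ − T_w⁴) with A = 4πr² = 0.2827 m².
T⁴ = P/(εσA) + T_w⁴ = 606/(0.66·5.67×10⁻⁸·0.2827) + (282)⁴
    = 5.727×10¹⁰ + 6.324×10⁹ = 6.360×10¹⁰ K⁴.

T ≈ 502 K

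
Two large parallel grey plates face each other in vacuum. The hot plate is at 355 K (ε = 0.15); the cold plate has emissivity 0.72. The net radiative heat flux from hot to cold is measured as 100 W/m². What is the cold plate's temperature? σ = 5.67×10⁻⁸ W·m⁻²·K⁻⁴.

T₂ ≈ 242 K

q = σ(T₁⁴ − T₂⁴)/(1/ε₁ + 1/ε₂ − 1); denominator = 7.056.
T₂⁴ = T₁⁴ − q·(1/ε₁+1/ε₂−1)/σ = 1.588×10¹⁰ − 100·7.056/5.67×10⁻⁸
    = 3.439×10⁹ K⁴.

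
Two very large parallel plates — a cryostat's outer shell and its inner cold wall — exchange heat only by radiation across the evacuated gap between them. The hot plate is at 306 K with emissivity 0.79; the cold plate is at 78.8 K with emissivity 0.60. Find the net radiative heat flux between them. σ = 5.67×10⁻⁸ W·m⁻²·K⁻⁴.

For two infinite grey parallel plates, q = σ(T₁⁴ − T₂⁴)/(1/ε₁ + 1/ε₂ − 1).
T₁⁴ − T₂⁴ = 8.768×10⁹ − 3.856×10⁷ = 8.729×10⁹ K⁴.
1/ε₁ + 1/ε₂ − 1 = 1.266 + 1.667 − 1 = 1.932.
q = 5.67×10⁻⁸ × 8.729×10⁹ / 1.932.

q ≈ 256 W/m²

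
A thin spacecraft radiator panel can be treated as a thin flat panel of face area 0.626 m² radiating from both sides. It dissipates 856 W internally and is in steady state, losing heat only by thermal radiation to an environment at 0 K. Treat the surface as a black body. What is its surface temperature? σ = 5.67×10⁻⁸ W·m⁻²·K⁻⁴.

Steady state: internal power = radiated power, P = εσA T⁴.
Radiating area A = 2·0.626 = 1.252 m².
T⁴ = P/(εσA) = 856/(1.0·5.67×10⁻⁸·1.252) = 1.206×10¹⁰ K⁴.
T = (1.206×10¹⁰)^(1/4).

T ≈ 331 K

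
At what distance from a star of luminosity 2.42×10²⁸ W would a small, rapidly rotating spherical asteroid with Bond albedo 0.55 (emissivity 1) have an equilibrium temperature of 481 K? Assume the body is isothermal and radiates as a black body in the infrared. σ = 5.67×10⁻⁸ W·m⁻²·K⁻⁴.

d ≈ 2.67×10¹¹ m

For an isothermal black-emitting sphere, (1−a)S·πr² = σ·4πr²·T⁴ ⇒ S = 4σT⁴/(1−a).
S = 4·5.67×10⁻⁸·(481)⁴/0.450 = 26980 W/m².
Flux falls as S = L/(4πd²), so d = √(L/(4πS)) = √(2.42×10²⁸/(4π·26980)).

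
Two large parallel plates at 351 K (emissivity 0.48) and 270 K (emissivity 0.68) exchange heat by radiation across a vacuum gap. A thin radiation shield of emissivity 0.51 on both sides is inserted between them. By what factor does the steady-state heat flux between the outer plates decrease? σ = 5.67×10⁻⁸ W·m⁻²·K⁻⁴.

factor ≈ 2.14

Without shield: q₀ = σΔ(T⁴)/(1/ε₁+1/ε₂−1) with denominator 2.554.
With shield the two gaps are in series; the resistances add: (1/ε₁+1/ε_s−1)+(1/ε_s+1/ε₂−1) = 3.044+2.431 = 5.475.
Heat-flux ratio q₀/q = 5.475/2.554.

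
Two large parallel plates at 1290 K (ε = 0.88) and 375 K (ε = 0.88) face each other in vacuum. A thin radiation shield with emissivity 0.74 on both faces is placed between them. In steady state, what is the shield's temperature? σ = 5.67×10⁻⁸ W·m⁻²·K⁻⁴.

In steady state the net flux on the hot side equals that on the cold side.
σ(T₁⁴−T_s⁴)/D₁ = σ(T_s⁴−T₂⁴)/D₂, with D₁ = 1/ε₁+1/ε_s−1 = 1.488, D₂ = 1/ε_s+1/ε₂−1 = 1.488.
Solve for T_s⁴: T_s⁴ = (D₂·T₁⁴ + D₁·T₂⁴)/(D₁+D₂) = 1.395×10¹² K⁴.

T_s ≈ 1090 K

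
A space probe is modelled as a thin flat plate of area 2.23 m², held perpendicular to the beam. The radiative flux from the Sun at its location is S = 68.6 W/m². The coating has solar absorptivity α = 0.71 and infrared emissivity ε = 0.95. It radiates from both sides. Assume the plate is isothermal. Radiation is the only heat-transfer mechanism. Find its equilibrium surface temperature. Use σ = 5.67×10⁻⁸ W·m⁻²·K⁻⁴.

At equilibrium, absorbed power = emitted power.
Absorbing cross-section = A = 2.230 m²; emitting surface = 2A = 4.460 m² (ratio 2).
αS·A_cross = εσ·A_surf·T⁴  ⇒  T⁴ = αS/(ε·2σ).
T⁴ = 0.710·68.6/(0.95·2·5.67×10⁻⁸) = 4.521×10⁸ K⁴.
T = (4.521×10⁸)^(1/4).

T ≈ 146 K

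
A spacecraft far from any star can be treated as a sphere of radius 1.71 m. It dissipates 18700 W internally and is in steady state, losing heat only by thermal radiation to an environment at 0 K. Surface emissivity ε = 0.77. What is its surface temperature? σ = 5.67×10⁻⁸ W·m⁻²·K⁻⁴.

T ≈ 329 K

Steady state: internal power = radiated power, P = εσA T⁴.
Radiating area A = 4πr² = 36.75 m².
T⁴ = P/(εσA) = 18700/(0.77·5.67×10⁻⁸·36.75) = 1.166×10¹⁰ K⁴.
T = (1.166×10¹⁰)^(1/4).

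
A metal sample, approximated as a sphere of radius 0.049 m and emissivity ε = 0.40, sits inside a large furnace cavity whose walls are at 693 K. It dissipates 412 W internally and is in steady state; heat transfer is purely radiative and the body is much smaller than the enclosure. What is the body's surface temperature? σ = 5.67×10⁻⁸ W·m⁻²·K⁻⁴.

For a small grey body in a large enclosure, net radiated power = εσA(T⁴ − T_w⁴).
Steady state: P = εσA(T⁴ − T_w⁴) with A = 4πr² = 0.03017 m².
T⁴ = P/(εσA) + T_w⁴ = 412/(0.40·5.67×10⁻⁸·0.03017) + (693)⁴
    = 6.021×10¹¹ + 2.306×10¹¹ = 8.327×10¹¹ K⁴.

T ≈ 955 K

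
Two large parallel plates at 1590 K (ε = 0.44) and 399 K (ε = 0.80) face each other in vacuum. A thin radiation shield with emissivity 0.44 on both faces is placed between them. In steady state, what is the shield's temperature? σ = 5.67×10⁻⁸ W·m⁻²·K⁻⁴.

T_s ≈ 1280 K

In steady state the net flux on the hot side equals that on the cold side.
σ(T₁⁴−T_s⁴)/D₁ = σ(T_s⁴−T₂⁴)/D₂, with D₁ = 1/ε₁+1/ε_s−1 = 3.545, D₂ = 1/ε_s+1/ε₂−1 = 2.523.
Solve for T_s⁴: T_s⁴ = (D₂·T₁⁴ + D₁·T₂⁴)/(D₁+D₂) = 2.672×10¹² K⁴.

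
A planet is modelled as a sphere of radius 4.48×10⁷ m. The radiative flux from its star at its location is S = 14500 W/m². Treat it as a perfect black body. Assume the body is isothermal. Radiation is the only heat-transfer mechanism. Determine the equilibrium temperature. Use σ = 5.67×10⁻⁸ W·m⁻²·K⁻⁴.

At equilibrium, absorbed power = emitted power.
Absorbing cross-section = πr² = 6.305×10¹⁵ m²; emitting surface = 4πr² = 2.522×10¹⁶ m² (ratio 4).
S·A_cross = εσ·A_surf·T⁴  ⇒  T⁴ = S/(4σ).
T⁴ = 1.00·14500/(4·5.67×10⁻⁸) = 6.393×10¹⁰ K⁴.
T = (6.393×10¹⁰)^(1/4).

T ≈ 503 K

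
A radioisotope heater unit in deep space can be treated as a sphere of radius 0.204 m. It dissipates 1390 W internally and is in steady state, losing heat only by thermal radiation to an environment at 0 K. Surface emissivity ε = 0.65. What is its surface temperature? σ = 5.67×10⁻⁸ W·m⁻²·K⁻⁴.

T ≈ 518 K

Steady state: internal power = radiated power, P = εσA T⁴.
Radiating area A = 4πr² = 0.5230 m².
T⁴ = P/(εσA) = 1390/(0.65·5.67×10⁻⁸·0.5230) = 7.212×10¹⁰ K⁴.
T = (7.212×10¹⁰)^(1/4).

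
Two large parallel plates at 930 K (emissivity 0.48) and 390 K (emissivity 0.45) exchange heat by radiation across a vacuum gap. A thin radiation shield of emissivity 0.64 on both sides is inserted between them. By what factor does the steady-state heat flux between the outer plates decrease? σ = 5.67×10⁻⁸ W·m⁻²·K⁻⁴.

Without shield: q₀ = σΔ(T⁴)/(1/ε₁+1/ε₂−1) with denominator 3.306.
With shield the two gaps are in series; the resistances add: (1/ε₁+1/ε_s−1)+(1/ε_s+1/ε₂−1) = 2.646+2.785 = 5.431.
Heat-flux ratio q₀/q = 5.431/3.306.

factor ≈ 1.64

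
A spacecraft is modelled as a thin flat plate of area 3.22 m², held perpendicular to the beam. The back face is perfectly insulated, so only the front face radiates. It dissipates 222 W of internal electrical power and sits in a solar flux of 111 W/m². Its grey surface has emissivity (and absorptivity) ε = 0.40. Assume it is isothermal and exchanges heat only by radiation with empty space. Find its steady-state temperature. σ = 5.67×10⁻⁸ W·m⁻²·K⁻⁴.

At steady state, absorbed solar power + internal power = radiated power.
Absorbed: α·S·A_cross = 0.40·111·3.220 = 143.0 W (cross-section A).
Total input = 143.0 + 222 = 365.0 W.
Radiated: εσ·A_surf·T⁴ with A_surf = A = 3.220 m².
T⁴ = 365.0/(0.40·5.67×10⁻⁸·3.220) = 4.998×10⁹ K⁴.

T ≈ 266 K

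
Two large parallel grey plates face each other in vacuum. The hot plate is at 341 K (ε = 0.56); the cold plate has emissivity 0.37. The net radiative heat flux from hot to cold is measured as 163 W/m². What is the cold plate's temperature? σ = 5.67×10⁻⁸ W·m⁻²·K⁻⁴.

q = σ(T₁⁴ − T₂⁴)/(1/ε₁ + 1/ε₂ − 1); denominator = 3.488.
T₂⁴ = T₁⁴ − q·(1/ε₁+1/ε₂−1)/σ = 1.352×10¹⁰ − 163·3.488/5.67×10⁻⁸
    = 3.493×10⁹ K⁴.

T₂ ≈ 243 K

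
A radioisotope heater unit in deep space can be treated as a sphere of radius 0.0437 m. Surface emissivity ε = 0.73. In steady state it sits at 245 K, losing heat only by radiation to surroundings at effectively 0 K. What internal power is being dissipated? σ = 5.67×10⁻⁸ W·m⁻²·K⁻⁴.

Steady state: P = εσA T⁴.
A = 4πr² = 0.02400 m²; T⁴ = (245)⁴ = 3.603×10⁹ K⁴.
P = 0.73 × 5.67×10⁻⁸ × 0.02400 × 3.603×10⁹.

P ≈ 3.58 W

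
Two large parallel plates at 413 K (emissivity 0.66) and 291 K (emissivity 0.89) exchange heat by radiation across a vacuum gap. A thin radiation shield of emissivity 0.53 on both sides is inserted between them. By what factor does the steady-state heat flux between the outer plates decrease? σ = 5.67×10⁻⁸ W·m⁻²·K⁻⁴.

Without shield: q₀ = σΔ(T⁴)/(1/ε₁+1/ε₂−1) with denominator 1.639.
With shield the two gaps are in series; the resistances add: (1/ε₁+1/ε_s−1)+(1/ε_s+1/ε₂−1) = 2.402+2.010 = 4.412.
Heat-flux ratio q₀/q = 4.412/1.639.

factor ≈ 2.69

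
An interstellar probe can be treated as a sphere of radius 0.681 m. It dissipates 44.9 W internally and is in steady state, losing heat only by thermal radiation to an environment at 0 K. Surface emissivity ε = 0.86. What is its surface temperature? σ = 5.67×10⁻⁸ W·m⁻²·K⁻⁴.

T ≈ 112 K

Steady state: internal power = radiated power, P = εσA T⁴.
Radiating area A = 4πr² = 5.828 m².
T⁴ = P/(εσA) = 44.9/(0.86·5.67×10⁻⁸·5.828) = 1.580×10⁸ K⁴.
T = (1.580×10⁸)^(1/4).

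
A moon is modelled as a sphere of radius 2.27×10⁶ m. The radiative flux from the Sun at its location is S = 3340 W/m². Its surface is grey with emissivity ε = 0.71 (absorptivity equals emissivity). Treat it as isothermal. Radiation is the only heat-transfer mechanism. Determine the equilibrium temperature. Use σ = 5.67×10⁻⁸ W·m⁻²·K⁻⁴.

T ≈ 348 K

At equilibrium, absorbed power = emitted power.
Absorbing cross-section = πr² = 1.619×10¹³ m²; emitting surface = 4πr² = 6.475×10¹³ m² (ratio 4).
εS·A_cross = εσ·A_surf·T⁴  ⇒  T⁴ = S/(4σ)   (ε cancels).
T⁴ = 3340/(4·5.67×10⁻⁸) = 1.473×10¹⁰ K⁴.
T = (1.473×10¹⁰)^(1/4).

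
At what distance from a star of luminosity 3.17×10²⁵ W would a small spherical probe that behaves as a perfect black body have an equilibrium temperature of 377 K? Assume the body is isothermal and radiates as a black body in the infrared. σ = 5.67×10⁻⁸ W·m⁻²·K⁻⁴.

d ≈ 2.35×10¹⁰ m

For an isothermal black-emitting sphere, (1−a)S·πr² = σ·4πr²·T⁴ ⇒ S = 4σT⁴/(1−a).
S = 4·5.67×10⁻⁸·(377)⁴/1.00 = 4582 W/m².
Flux falls as S = L/(4πd²), so d = √(L/(4πS)) = √(3.17×10²⁵/(4π·4582)).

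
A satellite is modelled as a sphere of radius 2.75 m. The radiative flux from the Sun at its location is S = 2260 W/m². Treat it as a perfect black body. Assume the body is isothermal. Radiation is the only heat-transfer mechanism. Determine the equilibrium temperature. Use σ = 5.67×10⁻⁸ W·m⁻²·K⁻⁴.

At equilibrium, absorbed power = emitted power.
Absorbing cross-section = πr² = 23.76 m²; emitting surface = 4πr² = 95.03 m² (ratio 4).
S·A_cross = εσ·A_surf·T⁴  ⇒  T⁴ = S/(4σ).
T⁴ = 1.00·2260/(4·5.67×10⁻⁸) = 9.965×10⁹ K⁴.
T = (9.965×10⁹)^(1/4).

T ≈ 316 K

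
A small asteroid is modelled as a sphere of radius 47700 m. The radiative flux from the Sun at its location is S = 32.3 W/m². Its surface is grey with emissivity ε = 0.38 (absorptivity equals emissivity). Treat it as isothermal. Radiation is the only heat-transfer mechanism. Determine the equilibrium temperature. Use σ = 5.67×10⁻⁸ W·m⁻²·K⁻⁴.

T ≈ 109 K

At equilibrium, absorbed power = emitted power.
Absorbing cross-section = πr² = 7.148×10⁹ m²; emitting surface = 4πr² = 2.859×10¹⁰ m² (ratio 4).
εS·A_cross = εσ·A_surf·T⁴  ⇒  T⁴ = S/(4σ)   (ε cancels).
T⁴ = 32.3/(4·5.67×10⁻⁸) = 1.424×10⁸ K⁴.
T = (1.424×10⁸)^(1/4).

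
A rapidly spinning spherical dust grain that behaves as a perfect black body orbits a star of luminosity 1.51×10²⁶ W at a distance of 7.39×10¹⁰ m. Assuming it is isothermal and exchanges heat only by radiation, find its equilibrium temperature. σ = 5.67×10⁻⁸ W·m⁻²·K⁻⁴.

First find the stellar flux at distance d: S = L/(4πd²) = 1.51×10²⁶/(4π·(7.39×10¹⁰)²) = 2200 W/m².
For an isothermal sphere, absorbed (1−a)S·πr² = emitted σ·4πr²·T⁴, so T⁴ = (1−a)S/(4σ).
T⁴ = 1.00·2200/(4·5.67×10⁻⁸) = 9.701×10⁹ K⁴.

T ≈ 314 K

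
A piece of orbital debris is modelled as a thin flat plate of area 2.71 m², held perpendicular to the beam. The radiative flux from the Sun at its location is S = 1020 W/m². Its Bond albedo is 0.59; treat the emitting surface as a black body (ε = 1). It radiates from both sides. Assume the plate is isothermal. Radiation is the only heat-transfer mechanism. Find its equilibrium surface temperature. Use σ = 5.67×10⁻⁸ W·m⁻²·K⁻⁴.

At equilibrium, absorbed power = emitted power.
Absorbing cross-section = A = 2.710 m²; emitting surface = 2A = 5.420 m² (ratio 2).
(1−a)S·A_cross = εσ·A_surf·T⁴  ⇒  T⁴ = (1−a)S/(2σ).
T⁴ = 0.410·1020/(2·5.67×10⁻⁸) = 3.688×10⁹ K⁴.
T = (3.688×10⁹)^(1/4).

T ≈ 246 K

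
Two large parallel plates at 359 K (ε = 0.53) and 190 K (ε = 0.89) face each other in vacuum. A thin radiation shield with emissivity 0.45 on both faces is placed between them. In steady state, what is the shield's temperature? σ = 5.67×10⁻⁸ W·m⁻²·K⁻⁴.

In steady state the net flux on the hot side equals that on the cold side.
σ(T₁⁴−T_s⁴)/D₁ = σ(T_s⁴−T₂⁴)/D₂, with D₁ = 1/ε₁+1/ε_s−1 = 3.109, D₂ = 1/ε_s+1/ε₂−1 = 2.346.
Solve for T_s⁴: T_s⁴ = (D₂·T₁⁴ + D₁·T₂⁴)/(D₁+D₂) = 7.886×10⁹ K⁴.

T_s ≈ 298 K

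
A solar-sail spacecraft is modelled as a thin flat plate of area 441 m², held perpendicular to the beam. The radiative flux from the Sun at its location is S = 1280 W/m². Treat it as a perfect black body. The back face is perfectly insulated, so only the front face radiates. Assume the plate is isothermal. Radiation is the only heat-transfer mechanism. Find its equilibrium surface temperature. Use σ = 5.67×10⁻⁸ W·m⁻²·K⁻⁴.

T ≈ 388 K

At equilibrium, absorbed power = emitted power.
Absorbing cross-section = A = 441.0 m²; emitting surface = A = 441.0 m² (ratio 1).
S·A_cross = εσ·A_surf·T⁴  ⇒  T⁴ = S/(1σ).
T⁴ = 1.00·1280/(1·5.67×10⁻⁸) = 2.257×10¹⁰ K⁴.
T = (2.257×10¹⁰)^(1/4).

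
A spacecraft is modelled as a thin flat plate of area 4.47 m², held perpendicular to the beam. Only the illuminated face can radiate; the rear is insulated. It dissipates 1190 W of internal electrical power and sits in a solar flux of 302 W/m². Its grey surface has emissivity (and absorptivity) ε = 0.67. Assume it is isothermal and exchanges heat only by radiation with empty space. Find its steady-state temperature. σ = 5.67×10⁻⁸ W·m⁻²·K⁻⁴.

At steady state, absorbed solar power + internal power = radiated power.
Absorbed: α·S·A_cross = 0.67·302·4.470 = 904.5 W (cross-section A).
Total input = 904.5 + 1190 = 2094 W.
Radiated: εσ·A_surf·T⁴ with A_surf = A = 4.470 m².
T⁴ = 2094/(0.67·5.67×10⁻⁸·4.470) = 1.233×10¹⁰ K⁴.

T ≈ 333 K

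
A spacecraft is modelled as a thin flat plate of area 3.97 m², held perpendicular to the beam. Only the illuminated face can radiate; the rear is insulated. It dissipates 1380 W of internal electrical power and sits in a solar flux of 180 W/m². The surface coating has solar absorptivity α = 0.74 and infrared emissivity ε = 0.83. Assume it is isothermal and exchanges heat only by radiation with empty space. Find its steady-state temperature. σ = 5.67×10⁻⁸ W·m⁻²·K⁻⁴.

At steady state, absorbed solar power + internal power = radiated power.
Absorbed: α·S·A_cross = 0.74·180·3.970 = 528.8 W (cross-section A).
Total input = 528.8 + 1380 = 1909 W.
Radiated: εσ·A_surf·T⁴ with A_surf = A = 3.970 m².
T⁴ = 1909/(0.83·5.67×10⁻⁸·3.970) = 1.022×10¹⁰ K⁴.

T ≈ 318 K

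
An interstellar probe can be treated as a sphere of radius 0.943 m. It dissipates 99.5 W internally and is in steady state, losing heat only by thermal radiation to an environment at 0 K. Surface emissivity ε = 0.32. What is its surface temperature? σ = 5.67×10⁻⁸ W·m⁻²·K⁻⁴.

Steady state: internal power = radiated power, P = εσA T⁴.
Radiating area A = 4πr² = 11.17 m².
T⁴ = P/(εσA) = 99.5/(0.32·5.67×10⁻⁸·11.17) = 4.907×10⁸ K⁴.
T = (4.907×10⁸)^(1/4).

T ≈ 149 K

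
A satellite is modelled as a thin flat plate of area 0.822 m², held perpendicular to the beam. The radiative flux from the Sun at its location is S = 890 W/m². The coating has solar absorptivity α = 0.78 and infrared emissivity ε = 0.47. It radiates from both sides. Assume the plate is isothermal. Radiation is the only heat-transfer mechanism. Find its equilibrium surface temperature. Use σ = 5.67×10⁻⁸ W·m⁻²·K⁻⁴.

At equilibrium, absorbed power = emitted power.
Absorbing cross-section = A = 0.8220 m²; emitting surface = 2A = 1.644 m² (ratio 2).
αS·A_cross = εσ·A_surf·T⁴  ⇒  T⁴ = αS/(ε·2σ).
T⁴ = 0.780·890/(0.47·2·5.67×10⁻⁸) = 1.302×10¹⁰ K⁴.
T = (1.302×10¹⁰)^(1/4).

T ≈ 338 K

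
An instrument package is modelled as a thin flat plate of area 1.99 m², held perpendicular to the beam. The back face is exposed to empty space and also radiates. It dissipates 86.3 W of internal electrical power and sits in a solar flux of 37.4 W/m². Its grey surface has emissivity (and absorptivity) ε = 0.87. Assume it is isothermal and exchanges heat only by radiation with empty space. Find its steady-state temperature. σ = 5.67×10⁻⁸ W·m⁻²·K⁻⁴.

At steady state, absorbed solar power + internal power = radiated power.
Absorbed: α·S·A_cross = 0.87·37.4·1.990 = 64.75 W (cross-section A).
Total input = 64.75 + 86.3 = 151.1 W.
Radiated: εσ·A_surf·T⁴ with A_surf = 2A = 3.980 m².
T⁴ = 151.1/(0.87·5.67×10⁻⁸·3.980) = 7.694×10⁸ K⁴.

T ≈ 167 K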